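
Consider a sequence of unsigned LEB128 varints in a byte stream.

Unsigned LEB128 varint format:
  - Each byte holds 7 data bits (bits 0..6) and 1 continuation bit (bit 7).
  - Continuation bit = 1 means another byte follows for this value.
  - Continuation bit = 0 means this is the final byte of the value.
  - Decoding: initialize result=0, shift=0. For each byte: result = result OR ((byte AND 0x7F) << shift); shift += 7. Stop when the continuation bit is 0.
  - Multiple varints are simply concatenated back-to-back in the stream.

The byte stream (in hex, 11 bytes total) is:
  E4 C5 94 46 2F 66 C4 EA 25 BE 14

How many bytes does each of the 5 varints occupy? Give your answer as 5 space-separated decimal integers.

Answer: 4 1 1 3 2

Derivation:
  byte[0]=0xE4 cont=1 payload=0x64=100: acc |= 100<<0 -> acc=100 shift=7
  byte[1]=0xC5 cont=1 payload=0x45=69: acc |= 69<<7 -> acc=8932 shift=14
  byte[2]=0x94 cont=1 payload=0x14=20: acc |= 20<<14 -> acc=336612 shift=21
  byte[3]=0x46 cont=0 payload=0x46=70: acc |= 70<<21 -> acc=147137252 shift=28 [end]
Varint 1: bytes[0:4] = E4 C5 94 46 -> value 147137252 (4 byte(s))
  byte[4]=0x2F cont=0 payload=0x2F=47: acc |= 47<<0 -> acc=47 shift=7 [end]
Varint 2: bytes[4:5] = 2F -> value 47 (1 byte(s))
  byte[5]=0x66 cont=0 payload=0x66=102: acc |= 102<<0 -> acc=102 shift=7 [end]
Varint 3: bytes[5:6] = 66 -> value 102 (1 byte(s))
  byte[6]=0xC4 cont=1 payload=0x44=68: acc |= 68<<0 -> acc=68 shift=7
  byte[7]=0xEA cont=1 payload=0x6A=106: acc |= 106<<7 -> acc=13636 shift=14
  byte[8]=0x25 cont=0 payload=0x25=37: acc |= 37<<14 -> acc=619844 shift=21 [end]
Varint 4: bytes[6:9] = C4 EA 25 -> value 619844 (3 byte(s))
  byte[9]=0xBE cont=1 payload=0x3E=62: acc |= 62<<0 -> acc=62 shift=7
  byte[10]=0x14 cont=0 payload=0x14=20: acc |= 20<<7 -> acc=2622 shift=14 [end]
Varint 5: bytes[9:11] = BE 14 -> value 2622 (2 byte(s))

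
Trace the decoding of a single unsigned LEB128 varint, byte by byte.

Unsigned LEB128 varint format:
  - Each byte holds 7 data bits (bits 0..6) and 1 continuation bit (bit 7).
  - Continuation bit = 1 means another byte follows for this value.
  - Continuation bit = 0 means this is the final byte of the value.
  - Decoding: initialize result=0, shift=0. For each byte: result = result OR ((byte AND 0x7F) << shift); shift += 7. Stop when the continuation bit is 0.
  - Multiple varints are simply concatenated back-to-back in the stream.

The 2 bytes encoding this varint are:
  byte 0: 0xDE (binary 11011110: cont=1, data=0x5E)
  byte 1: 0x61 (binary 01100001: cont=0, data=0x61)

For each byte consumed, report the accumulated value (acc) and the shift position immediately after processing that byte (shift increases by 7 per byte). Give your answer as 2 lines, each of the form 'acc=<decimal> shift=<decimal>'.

byte 0=0xDE: payload=0x5E=94, contrib = 94<<0 = 94; acc -> 94, shift -> 7
byte 1=0x61: payload=0x61=97, contrib = 97<<7 = 12416; acc -> 12510, shift -> 14

Answer: acc=94 shift=7
acc=12510 shift=14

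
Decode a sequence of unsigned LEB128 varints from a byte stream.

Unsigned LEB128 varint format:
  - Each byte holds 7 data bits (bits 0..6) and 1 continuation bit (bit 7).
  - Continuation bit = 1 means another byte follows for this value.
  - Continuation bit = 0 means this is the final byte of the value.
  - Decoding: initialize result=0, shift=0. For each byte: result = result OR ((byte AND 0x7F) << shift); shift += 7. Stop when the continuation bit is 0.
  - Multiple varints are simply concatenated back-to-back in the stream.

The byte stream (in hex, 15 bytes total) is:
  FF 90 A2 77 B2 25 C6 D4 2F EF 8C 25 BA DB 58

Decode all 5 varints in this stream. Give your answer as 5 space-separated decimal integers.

Answer: 250120319 4786 780870 607855 1453498

Derivation:
  byte[0]=0xFF cont=1 payload=0x7F=127: acc |= 127<<0 -> acc=127 shift=7
  byte[1]=0x90 cont=1 payload=0x10=16: acc |= 16<<7 -> acc=2175 shift=14
  byte[2]=0xA2 cont=1 payload=0x22=34: acc |= 34<<14 -> acc=559231 shift=21
  byte[3]=0x77 cont=0 payload=0x77=119: acc |= 119<<21 -> acc=250120319 shift=28 [end]
Varint 1: bytes[0:4] = FF 90 A2 77 -> value 250120319 (4 byte(s))
  byte[4]=0xB2 cont=1 payload=0x32=50: acc |= 50<<0 -> acc=50 shift=7
  byte[5]=0x25 cont=0 payload=0x25=37: acc |= 37<<7 -> acc=4786 shift=14 [end]
Varint 2: bytes[4:6] = B2 25 -> value 4786 (2 byte(s))
  byte[6]=0xC6 cont=1 payload=0x46=70: acc |= 70<<0 -> acc=70 shift=7
  byte[7]=0xD4 cont=1 payload=0x54=84: acc |= 84<<7 -> acc=10822 shift=14
  byte[8]=0x2F cont=0 payload=0x2F=47: acc |= 47<<14 -> acc=780870 shift=21 [end]
Varint 3: bytes[6:9] = C6 D4 2F -> value 780870 (3 byte(s))
  byte[9]=0xEF cont=1 payload=0x6F=111: acc |= 111<<0 -> acc=111 shift=7
  byte[10]=0x8C cont=1 payload=0x0C=12: acc |= 12<<7 -> acc=1647 shift=14
  byte[11]=0x25 cont=0 payload=0x25=37: acc |= 37<<14 -> acc=607855 shift=21 [end]
Varint 4: bytes[9:12] = EF 8C 25 -> value 607855 (3 byte(s))
  byte[12]=0xBA cont=1 payload=0x3A=58: acc |= 58<<0 -> acc=58 shift=7
  byte[13]=0xDB cont=1 payload=0x5B=91: acc |= 91<<7 -> acc=11706 shift=14
  byte[14]=0x58 cont=0 payload=0x58=88: acc |= 88<<14 -> acc=1453498 shift=21 [end]
Varint 5: bytes[12:15] = BA DB 58 -> value 1453498 (3 byte(s))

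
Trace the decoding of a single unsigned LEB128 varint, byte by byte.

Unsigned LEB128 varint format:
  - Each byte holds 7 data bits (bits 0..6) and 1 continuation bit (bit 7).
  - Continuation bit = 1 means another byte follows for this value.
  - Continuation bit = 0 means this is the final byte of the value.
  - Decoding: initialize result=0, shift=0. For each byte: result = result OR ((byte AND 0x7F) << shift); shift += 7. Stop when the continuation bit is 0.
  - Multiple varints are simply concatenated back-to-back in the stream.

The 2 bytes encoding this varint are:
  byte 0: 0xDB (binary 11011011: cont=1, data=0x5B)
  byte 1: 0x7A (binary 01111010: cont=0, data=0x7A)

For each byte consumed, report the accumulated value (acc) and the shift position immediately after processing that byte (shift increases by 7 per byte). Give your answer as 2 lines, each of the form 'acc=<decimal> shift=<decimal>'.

byte 0=0xDB: payload=0x5B=91, contrib = 91<<0 = 91; acc -> 91, shift -> 7
byte 1=0x7A: payload=0x7A=122, contrib = 122<<7 = 15616; acc -> 15707, shift -> 14

Answer: acc=91 shift=7
acc=15707 shift=14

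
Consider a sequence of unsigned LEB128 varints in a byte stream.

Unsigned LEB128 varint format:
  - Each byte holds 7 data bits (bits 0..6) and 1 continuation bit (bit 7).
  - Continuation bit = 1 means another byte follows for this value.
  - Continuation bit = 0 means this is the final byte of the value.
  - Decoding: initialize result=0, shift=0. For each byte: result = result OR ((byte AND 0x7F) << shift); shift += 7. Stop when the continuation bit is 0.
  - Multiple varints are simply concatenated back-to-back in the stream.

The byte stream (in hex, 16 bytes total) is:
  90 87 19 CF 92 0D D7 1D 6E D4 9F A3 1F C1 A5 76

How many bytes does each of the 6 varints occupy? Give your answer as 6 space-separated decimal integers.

Answer: 3 3 2 1 4 3

Derivation:
  byte[0]=0x90 cont=1 payload=0x10=16: acc |= 16<<0 -> acc=16 shift=7
  byte[1]=0x87 cont=1 payload=0x07=7: acc |= 7<<7 -> acc=912 shift=14
  byte[2]=0x19 cont=0 payload=0x19=25: acc |= 25<<14 -> acc=410512 shift=21 [end]
Varint 1: bytes[0:3] = 90 87 19 -> value 410512 (3 byte(s))
  byte[3]=0xCF cont=1 payload=0x4F=79: acc |= 79<<0 -> acc=79 shift=7
  byte[4]=0x92 cont=1 payload=0x12=18: acc |= 18<<7 -> acc=2383 shift=14
  byte[5]=0x0D cont=0 payload=0x0D=13: acc |= 13<<14 -> acc=215375 shift=21 [end]
Varint 2: bytes[3:6] = CF 92 0D -> value 215375 (3 byte(s))
  byte[6]=0xD7 cont=1 payload=0x57=87: acc |= 87<<0 -> acc=87 shift=7
  byte[7]=0x1D cont=0 payload=0x1D=29: acc |= 29<<7 -> acc=3799 shift=14 [end]
Varint 3: bytes[6:8] = D7 1D -> value 3799 (2 byte(s))
  byte[8]=0x6E cont=0 payload=0x6E=110: acc |= 110<<0 -> acc=110 shift=7 [end]
Varint 4: bytes[8:9] = 6E -> value 110 (1 byte(s))
  byte[9]=0xD4 cont=1 payload=0x54=84: acc |= 84<<0 -> acc=84 shift=7
  byte[10]=0x9F cont=1 payload=0x1F=31: acc |= 31<<7 -> acc=4052 shift=14
  byte[11]=0xA3 cont=1 payload=0x23=35: acc |= 35<<14 -> acc=577492 shift=21
  byte[12]=0x1F cont=0 payload=0x1F=31: acc |= 31<<21 -> acc=65589204 shift=28 [end]
Varint 5: bytes[9:13] = D4 9F A3 1F -> value 65589204 (4 byte(s))
  byte[13]=0xC1 cont=1 payload=0x41=65: acc |= 65<<0 -> acc=65 shift=7
  byte[14]=0xA5 cont=1 payload=0x25=37: acc |= 37<<7 -> acc=4801 shift=14
  byte[15]=0x76 cont=0 payload=0x76=118: acc |= 118<<14 -> acc=1938113 shift=21 [end]
Varint 6: bytes[13:16] = C1 A5 76 -> value 1938113 (3 byte(s))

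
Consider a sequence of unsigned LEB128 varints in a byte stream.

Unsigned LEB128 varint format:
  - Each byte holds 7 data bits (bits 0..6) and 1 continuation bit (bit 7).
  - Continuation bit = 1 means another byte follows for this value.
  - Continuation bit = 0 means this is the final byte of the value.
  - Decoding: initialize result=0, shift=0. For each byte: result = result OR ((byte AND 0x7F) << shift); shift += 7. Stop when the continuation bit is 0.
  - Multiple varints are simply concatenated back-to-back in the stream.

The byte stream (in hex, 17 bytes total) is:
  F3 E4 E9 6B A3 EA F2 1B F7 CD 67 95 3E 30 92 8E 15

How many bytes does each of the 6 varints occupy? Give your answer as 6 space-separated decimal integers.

  byte[0]=0xF3 cont=1 payload=0x73=115: acc |= 115<<0 -> acc=115 shift=7
  byte[1]=0xE4 cont=1 payload=0x64=100: acc |= 100<<7 -> acc=12915 shift=14
  byte[2]=0xE9 cont=1 payload=0x69=105: acc |= 105<<14 -> acc=1733235 shift=21
  byte[3]=0x6B cont=0 payload=0x6B=107: acc |= 107<<21 -> acc=226128499 shift=28 [end]
Varint 1: bytes[0:4] = F3 E4 E9 6B -> value 226128499 (4 byte(s))
  byte[4]=0xA3 cont=1 payload=0x23=35: acc |= 35<<0 -> acc=35 shift=7
  byte[5]=0xEA cont=1 payload=0x6A=106: acc |= 106<<7 -> acc=13603 shift=14
  byte[6]=0xF2 cont=1 payload=0x72=114: acc |= 114<<14 -> acc=1881379 shift=21
  byte[7]=0x1B cont=0 payload=0x1B=27: acc |= 27<<21 -> acc=58504483 shift=28 [end]
Varint 2: bytes[4:8] = A3 EA F2 1B -> value 58504483 (4 byte(s))
  byte[8]=0xF7 cont=1 payload=0x77=119: acc |= 119<<0 -> acc=119 shift=7
  byte[9]=0xCD cont=1 payload=0x4D=77: acc |= 77<<7 -> acc=9975 shift=14
  byte[10]=0x67 cont=0 payload=0x67=103: acc |= 103<<14 -> acc=1697527 shift=21 [end]
Varint 3: bytes[8:11] = F7 CD 67 -> value 1697527 (3 byte(s))
  byte[11]=0x95 cont=1 payload=0x15=21: acc |= 21<<0 -> acc=21 shift=7
  byte[12]=0x3E cont=0 payload=0x3E=62: acc |= 62<<7 -> acc=7957 shift=14 [end]
Varint 4: bytes[11:13] = 95 3E -> value 7957 (2 byte(s))
  byte[13]=0x30 cont=0 payload=0x30=48: acc |= 48<<0 -> acc=48 shift=7 [end]
Varint 5: bytes[13:14] = 30 -> value 48 (1 byte(s))
  byte[14]=0x92 cont=1 payload=0x12=18: acc |= 18<<0 -> acc=18 shift=7
  byte[15]=0x8E cont=1 payload=0x0E=14: acc |= 14<<7 -> acc=1810 shift=14
  byte[16]=0x15 cont=0 payload=0x15=21: acc |= 21<<14 -> acc=345874 shift=21 [end]
Varint 6: bytes[14:17] = 92 8E 15 -> value 345874 (3 byte(s))

Answer: 4 4 3 2 1 3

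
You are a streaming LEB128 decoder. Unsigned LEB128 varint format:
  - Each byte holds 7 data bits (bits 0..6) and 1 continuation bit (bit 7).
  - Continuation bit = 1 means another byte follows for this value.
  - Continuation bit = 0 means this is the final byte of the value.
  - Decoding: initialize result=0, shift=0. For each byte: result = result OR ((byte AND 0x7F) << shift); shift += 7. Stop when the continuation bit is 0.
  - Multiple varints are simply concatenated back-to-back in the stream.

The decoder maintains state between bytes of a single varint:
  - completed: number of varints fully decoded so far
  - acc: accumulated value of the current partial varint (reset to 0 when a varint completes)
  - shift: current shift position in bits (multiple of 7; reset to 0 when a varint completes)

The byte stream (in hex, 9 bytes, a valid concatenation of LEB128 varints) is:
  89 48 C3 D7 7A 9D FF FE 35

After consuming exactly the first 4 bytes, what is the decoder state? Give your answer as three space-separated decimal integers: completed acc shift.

byte[0]=0x89 cont=1 payload=0x09: acc |= 9<<0 -> completed=0 acc=9 shift=7
byte[1]=0x48 cont=0 payload=0x48: varint #1 complete (value=9225); reset -> completed=1 acc=0 shift=0
byte[2]=0xC3 cont=1 payload=0x43: acc |= 67<<0 -> completed=1 acc=67 shift=7
byte[3]=0xD7 cont=1 payload=0x57: acc |= 87<<7 -> completed=1 acc=11203 shift=14

Answer: 1 11203 14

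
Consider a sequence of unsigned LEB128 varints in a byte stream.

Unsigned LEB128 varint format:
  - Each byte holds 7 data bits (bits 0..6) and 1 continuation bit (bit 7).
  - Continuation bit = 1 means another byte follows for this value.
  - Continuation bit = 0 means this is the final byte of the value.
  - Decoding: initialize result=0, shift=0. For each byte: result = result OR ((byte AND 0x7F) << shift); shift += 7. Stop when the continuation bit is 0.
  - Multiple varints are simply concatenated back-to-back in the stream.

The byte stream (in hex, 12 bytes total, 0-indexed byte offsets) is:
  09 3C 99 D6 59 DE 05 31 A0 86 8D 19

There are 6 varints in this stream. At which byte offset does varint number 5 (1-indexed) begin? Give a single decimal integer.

Answer: 7

Derivation:
  byte[0]=0x09 cont=0 payload=0x09=9: acc |= 9<<0 -> acc=9 shift=7 [end]
Varint 1: bytes[0:1] = 09 -> value 9 (1 byte(s))
  byte[1]=0x3C cont=0 payload=0x3C=60: acc |= 60<<0 -> acc=60 shift=7 [end]
Varint 2: bytes[1:2] = 3C -> value 60 (1 byte(s))
  byte[2]=0x99 cont=1 payload=0x19=25: acc |= 25<<0 -> acc=25 shift=7
  byte[3]=0xD6 cont=1 payload=0x56=86: acc |= 86<<7 -> acc=11033 shift=14
  byte[4]=0x59 cont=0 payload=0x59=89: acc |= 89<<14 -> acc=1469209 shift=21 [end]
Varint 3: bytes[2:5] = 99 D6 59 -> value 1469209 (3 byte(s))
  byte[5]=0xDE cont=1 payload=0x5E=94: acc |= 94<<0 -> acc=94 shift=7
  byte[6]=0x05 cont=0 payload=0x05=5: acc |= 5<<7 -> acc=734 shift=14 [end]
Varint 4: bytes[5:7] = DE 05 -> value 734 (2 byte(s))
  byte[7]=0x31 cont=0 payload=0x31=49: acc |= 49<<0 -> acc=49 shift=7 [end]
Varint 5: bytes[7:8] = 31 -> value 49 (1 byte(s))
  byte[8]=0xA0 cont=1 payload=0x20=32: acc |= 32<<0 -> acc=32 shift=7
  byte[9]=0x86 cont=1 payload=0x06=6: acc |= 6<<7 -> acc=800 shift=14
  byte[10]=0x8D cont=1 payload=0x0D=13: acc |= 13<<14 -> acc=213792 shift=21
  byte[11]=0x19 cont=0 payload=0x19=25: acc |= 25<<21 -> acc=52642592 shift=28 [end]
Varint 6: bytes[8:12] = A0 86 8D 19 -> value 52642592 (4 byte(s))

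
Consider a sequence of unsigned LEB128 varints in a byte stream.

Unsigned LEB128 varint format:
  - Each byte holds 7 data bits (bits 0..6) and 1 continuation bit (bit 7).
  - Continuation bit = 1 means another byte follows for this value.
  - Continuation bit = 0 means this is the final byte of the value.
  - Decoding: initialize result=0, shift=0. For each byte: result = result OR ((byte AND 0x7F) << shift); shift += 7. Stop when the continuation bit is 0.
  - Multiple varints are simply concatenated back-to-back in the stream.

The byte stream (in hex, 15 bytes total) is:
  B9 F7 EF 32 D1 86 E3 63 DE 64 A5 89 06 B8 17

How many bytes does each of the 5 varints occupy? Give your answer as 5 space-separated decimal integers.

  byte[0]=0xB9 cont=1 payload=0x39=57: acc |= 57<<0 -> acc=57 shift=7
  byte[1]=0xF7 cont=1 payload=0x77=119: acc |= 119<<7 -> acc=15289 shift=14
  byte[2]=0xEF cont=1 payload=0x6F=111: acc |= 111<<14 -> acc=1833913 shift=21
  byte[3]=0x32 cont=0 payload=0x32=50: acc |= 50<<21 -> acc=106691513 shift=28 [end]
Varint 1: bytes[0:4] = B9 F7 EF 32 -> value 106691513 (4 byte(s))
  byte[4]=0xD1 cont=1 payload=0x51=81: acc |= 81<<0 -> acc=81 shift=7
  byte[5]=0x86 cont=1 payload=0x06=6: acc |= 6<<7 -> acc=849 shift=14
  byte[6]=0xE3 cont=1 payload=0x63=99: acc |= 99<<14 -> acc=1622865 shift=21
  byte[7]=0x63 cont=0 payload=0x63=99: acc |= 99<<21 -> acc=209240913 shift=28 [end]
Varint 2: bytes[4:8] = D1 86 E3 63 -> value 209240913 (4 byte(s))
  byte[8]=0xDE cont=1 payload=0x5E=94: acc |= 94<<0 -> acc=94 shift=7
  byte[9]=0x64 cont=0 payload=0x64=100: acc |= 100<<7 -> acc=12894 shift=14 [end]
Varint 3: bytes[8:10] = DE 64 -> value 12894 (2 byte(s))
  byte[10]=0xA5 cont=1 payload=0x25=37: acc |= 37<<0 -> acc=37 shift=7
  byte[11]=0x89 cont=1 payload=0x09=9: acc |= 9<<7 -> acc=1189 shift=14
  byte[12]=0x06 cont=0 payload=0x06=6: acc |= 6<<14 -> acc=99493 shift=21 [end]
Varint 4: bytes[10:13] = A5 89 06 -> value 99493 (3 byte(s))
  byte[13]=0xB8 cont=1 payload=0x38=56: acc |= 56<<0 -> acc=56 shift=7
  byte[14]=0x17 cont=0 payload=0x17=23: acc |= 23<<7 -> acc=3000 shift=14 [end]
Varint 5: bytes[13:15] = B8 17 -> value 3000 (2 byte(s))

Answer: 4 4 2 3 2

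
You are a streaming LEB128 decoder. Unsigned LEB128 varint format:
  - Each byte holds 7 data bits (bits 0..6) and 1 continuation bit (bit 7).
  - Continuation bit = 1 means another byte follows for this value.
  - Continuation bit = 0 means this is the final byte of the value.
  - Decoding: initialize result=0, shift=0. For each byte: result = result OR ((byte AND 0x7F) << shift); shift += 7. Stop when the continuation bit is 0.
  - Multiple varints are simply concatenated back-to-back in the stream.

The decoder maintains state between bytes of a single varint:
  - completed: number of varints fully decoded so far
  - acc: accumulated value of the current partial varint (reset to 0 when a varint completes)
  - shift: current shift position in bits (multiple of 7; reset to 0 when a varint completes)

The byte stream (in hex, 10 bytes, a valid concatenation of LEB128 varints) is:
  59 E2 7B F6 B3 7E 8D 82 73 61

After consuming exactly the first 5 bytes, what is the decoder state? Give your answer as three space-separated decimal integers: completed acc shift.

byte[0]=0x59 cont=0 payload=0x59: varint #1 complete (value=89); reset -> completed=1 acc=0 shift=0
byte[1]=0xE2 cont=1 payload=0x62: acc |= 98<<0 -> completed=1 acc=98 shift=7
byte[2]=0x7B cont=0 payload=0x7B: varint #2 complete (value=15842); reset -> completed=2 acc=0 shift=0
byte[3]=0xF6 cont=1 payload=0x76: acc |= 118<<0 -> completed=2 acc=118 shift=7
byte[4]=0xB3 cont=1 payload=0x33: acc |= 51<<7 -> completed=2 acc=6646 shift=14

Answer: 2 6646 14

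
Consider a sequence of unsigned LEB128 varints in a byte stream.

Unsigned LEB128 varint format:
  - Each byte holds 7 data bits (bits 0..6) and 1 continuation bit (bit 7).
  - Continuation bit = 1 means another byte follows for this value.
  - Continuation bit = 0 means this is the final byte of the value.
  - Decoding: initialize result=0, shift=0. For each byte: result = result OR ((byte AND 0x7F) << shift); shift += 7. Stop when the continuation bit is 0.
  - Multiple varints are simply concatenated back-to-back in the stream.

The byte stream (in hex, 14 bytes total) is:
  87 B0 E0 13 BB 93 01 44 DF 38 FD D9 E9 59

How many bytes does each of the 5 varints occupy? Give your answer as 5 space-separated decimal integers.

Answer: 4 3 1 2 4

Derivation:
  byte[0]=0x87 cont=1 payload=0x07=7: acc |= 7<<0 -> acc=7 shift=7
  byte[1]=0xB0 cont=1 payload=0x30=48: acc |= 48<<7 -> acc=6151 shift=14
  byte[2]=0xE0 cont=1 payload=0x60=96: acc |= 96<<14 -> acc=1579015 shift=21
  byte[3]=0x13 cont=0 payload=0x13=19: acc |= 19<<21 -> acc=41424903 shift=28 [end]
Varint 1: bytes[0:4] = 87 B0 E0 13 -> value 41424903 (4 byte(s))
  byte[4]=0xBB cont=1 payload=0x3B=59: acc |= 59<<0 -> acc=59 shift=7
  byte[5]=0x93 cont=1 payload=0x13=19: acc |= 19<<7 -> acc=2491 shift=14
  byte[6]=0x01 cont=0 payload=0x01=1: acc |= 1<<14 -> acc=18875 shift=21 [end]
Varint 2: bytes[4:7] = BB 93 01 -> value 18875 (3 byte(s))
  byte[7]=0x44 cont=0 payload=0x44=68: acc |= 68<<0 -> acc=68 shift=7 [end]
Varint 3: bytes[7:8] = 44 -> value 68 (1 byte(s))
  byte[8]=0xDF cont=1 payload=0x5F=95: acc |= 95<<0 -> acc=95 shift=7
  byte[9]=0x38 cont=0 payload=0x38=56: acc |= 56<<7 -> acc=7263 shift=14 [end]
Varint 4: bytes[8:10] = DF 38 -> value 7263 (2 byte(s))
  byte[10]=0xFD cont=1 payload=0x7D=125: acc |= 125<<0 -> acc=125 shift=7
  byte[11]=0xD9 cont=1 payload=0x59=89: acc |= 89<<7 -> acc=11517 shift=14
  byte[12]=0xE9 cont=1 payload=0x69=105: acc |= 105<<14 -> acc=1731837 shift=21
  byte[13]=0x59 cont=0 payload=0x59=89: acc |= 89<<21 -> acc=188378365 shift=28 [end]
Varint 5: bytes[10:14] = FD D9 E9 59 -> value 188378365 (4 byte(s))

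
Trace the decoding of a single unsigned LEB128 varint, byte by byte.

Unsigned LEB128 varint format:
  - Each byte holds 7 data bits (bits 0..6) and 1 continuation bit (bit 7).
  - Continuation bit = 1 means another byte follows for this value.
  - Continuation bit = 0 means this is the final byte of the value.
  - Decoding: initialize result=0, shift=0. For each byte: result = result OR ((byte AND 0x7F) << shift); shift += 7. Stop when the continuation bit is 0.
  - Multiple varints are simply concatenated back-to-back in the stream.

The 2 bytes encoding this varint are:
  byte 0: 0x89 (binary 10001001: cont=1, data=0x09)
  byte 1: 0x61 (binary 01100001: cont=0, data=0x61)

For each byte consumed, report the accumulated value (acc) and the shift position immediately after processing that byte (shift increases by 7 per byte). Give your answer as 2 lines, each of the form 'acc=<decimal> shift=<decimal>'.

byte 0=0x89: payload=0x09=9, contrib = 9<<0 = 9; acc -> 9, shift -> 7
byte 1=0x61: payload=0x61=97, contrib = 97<<7 = 12416; acc -> 12425, shift -> 14

Answer: acc=9 shift=7
acc=12425 shift=14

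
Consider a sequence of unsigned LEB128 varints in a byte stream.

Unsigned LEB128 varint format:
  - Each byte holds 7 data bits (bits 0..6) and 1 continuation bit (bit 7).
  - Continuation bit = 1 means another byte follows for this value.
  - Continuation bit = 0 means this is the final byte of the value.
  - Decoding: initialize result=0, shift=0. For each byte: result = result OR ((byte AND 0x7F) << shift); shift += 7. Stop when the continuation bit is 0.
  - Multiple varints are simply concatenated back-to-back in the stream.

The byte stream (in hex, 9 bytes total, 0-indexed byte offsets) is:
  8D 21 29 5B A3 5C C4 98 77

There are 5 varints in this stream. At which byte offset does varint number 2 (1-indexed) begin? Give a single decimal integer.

Answer: 2

Derivation:
  byte[0]=0x8D cont=1 payload=0x0D=13: acc |= 13<<0 -> acc=13 shift=7
  byte[1]=0x21 cont=0 payload=0x21=33: acc |= 33<<7 -> acc=4237 shift=14 [end]
Varint 1: bytes[0:2] = 8D 21 -> value 4237 (2 byte(s))
  byte[2]=0x29 cont=0 payload=0x29=41: acc |= 41<<0 -> acc=41 shift=7 [end]
Varint 2: bytes[2:3] = 29 -> value 41 (1 byte(s))
  byte[3]=0x5B cont=0 payload=0x5B=91: acc |= 91<<0 -> acc=91 shift=7 [end]
Varint 3: bytes[3:4] = 5B -> value 91 (1 byte(s))
  byte[4]=0xA3 cont=1 payload=0x23=35: acc |= 35<<0 -> acc=35 shift=7
  byte[5]=0x5C cont=0 payload=0x5C=92: acc |= 92<<7 -> acc=11811 shift=14 [end]
Varint 4: bytes[4:6] = A3 5C -> value 11811 (2 byte(s))
  byte[6]=0xC4 cont=1 payload=0x44=68: acc |= 68<<0 -> acc=68 shift=7
  byte[7]=0x98 cont=1 payload=0x18=24: acc |= 24<<7 -> acc=3140 shift=14
  byte[8]=0x77 cont=0 payload=0x77=119: acc |= 119<<14 -> acc=1952836 shift=21 [end]
Varint 5: bytes[6:9] = C4 98 77 -> value 1952836 (3 byte(s))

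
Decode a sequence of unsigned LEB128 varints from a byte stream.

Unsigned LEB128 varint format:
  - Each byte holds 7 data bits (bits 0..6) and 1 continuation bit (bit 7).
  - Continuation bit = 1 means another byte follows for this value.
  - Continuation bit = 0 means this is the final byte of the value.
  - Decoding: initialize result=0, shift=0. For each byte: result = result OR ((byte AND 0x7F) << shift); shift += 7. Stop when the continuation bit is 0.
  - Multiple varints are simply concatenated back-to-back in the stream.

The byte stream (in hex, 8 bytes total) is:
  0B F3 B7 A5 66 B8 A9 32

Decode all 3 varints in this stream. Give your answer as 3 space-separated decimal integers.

Answer: 11 214522867 824504

Derivation:
  byte[0]=0x0B cont=0 payload=0x0B=11: acc |= 11<<0 -> acc=11 shift=7 [end]
Varint 1: bytes[0:1] = 0B -> value 11 (1 byte(s))
  byte[1]=0xF3 cont=1 payload=0x73=115: acc |= 115<<0 -> acc=115 shift=7
  byte[2]=0xB7 cont=1 payload=0x37=55: acc |= 55<<7 -> acc=7155 shift=14
  byte[3]=0xA5 cont=1 payload=0x25=37: acc |= 37<<14 -> acc=613363 shift=21
  byte[4]=0x66 cont=0 payload=0x66=102: acc |= 102<<21 -> acc=214522867 shift=28 [end]
Varint 2: bytes[1:5] = F3 B7 A5 66 -> value 214522867 (4 byte(s))
  byte[5]=0xB8 cont=1 payload=0x38=56: acc |= 56<<0 -> acc=56 shift=7
  byte[6]=0xA9 cont=1 payload=0x29=41: acc |= 41<<7 -> acc=5304 shift=14
  byte[7]=0x32 cont=0 payload=0x32=50: acc |= 50<<14 -> acc=824504 shift=21 [end]
Varint 3: bytes[5:8] = B8 A9 32 -> value 824504 (3 byte(s))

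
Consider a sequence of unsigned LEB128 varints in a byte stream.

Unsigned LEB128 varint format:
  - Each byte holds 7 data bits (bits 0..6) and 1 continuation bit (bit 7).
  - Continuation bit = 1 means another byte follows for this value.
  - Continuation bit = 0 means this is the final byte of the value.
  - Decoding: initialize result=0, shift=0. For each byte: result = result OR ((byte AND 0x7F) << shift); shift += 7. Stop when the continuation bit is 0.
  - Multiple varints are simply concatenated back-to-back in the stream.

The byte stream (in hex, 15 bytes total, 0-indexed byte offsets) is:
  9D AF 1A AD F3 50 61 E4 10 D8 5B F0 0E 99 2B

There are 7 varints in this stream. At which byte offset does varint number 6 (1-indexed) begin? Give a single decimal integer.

Answer: 11

Derivation:
  byte[0]=0x9D cont=1 payload=0x1D=29: acc |= 29<<0 -> acc=29 shift=7
  byte[1]=0xAF cont=1 payload=0x2F=47: acc |= 47<<7 -> acc=6045 shift=14
  byte[2]=0x1A cont=0 payload=0x1A=26: acc |= 26<<14 -> acc=432029 shift=21 [end]
Varint 1: bytes[0:3] = 9D AF 1A -> value 432029 (3 byte(s))
  byte[3]=0xAD cont=1 payload=0x2D=45: acc |= 45<<0 -> acc=45 shift=7
  byte[4]=0xF3 cont=1 payload=0x73=115: acc |= 115<<7 -> acc=14765 shift=14
  byte[5]=0x50 cont=0 payload=0x50=80: acc |= 80<<14 -> acc=1325485 shift=21 [end]
Varint 2: bytes[3:6] = AD F3 50 -> value 1325485 (3 byte(s))
  byte[6]=0x61 cont=0 payload=0x61=97: acc |= 97<<0 -> acc=97 shift=7 [end]
Varint 3: bytes[6:7] = 61 -> value 97 (1 byte(s))
  byte[7]=0xE4 cont=1 payload=0x64=100: acc |= 100<<0 -> acc=100 shift=7
  byte[8]=0x10 cont=0 payload=0x10=16: acc |= 16<<7 -> acc=2148 shift=14 [end]
Varint 4: bytes[7:9] = E4 10 -> value 2148 (2 byte(s))
  byte[9]=0xD8 cont=1 payload=0x58=88: acc |= 88<<0 -> acc=88 shift=7
  byte[10]=0x5B cont=0 payload=0x5B=91: acc |= 91<<7 -> acc=11736 shift=14 [end]
Varint 5: bytes[9:11] = D8 5B -> value 11736 (2 byte(s))
  byte[11]=0xF0 cont=1 payload=0x70=112: acc |= 112<<0 -> acc=112 shift=7
  byte[12]=0x0E cont=0 payload=0x0E=14: acc |= 14<<7 -> acc=1904 shift=14 [end]
Varint 6: bytes[11:13] = F0 0E -> value 1904 (2 byte(s))
  byte[13]=0x99 cont=1 payload=0x19=25: acc |= 25<<0 -> acc=25 shift=7
  byte[14]=0x2B cont=0 payload=0x2B=43: acc |= 43<<7 -> acc=5529 shift=14 [end]
Varint 7: bytes[13:15] = 99 2B -> value 5529 (2 byte(s))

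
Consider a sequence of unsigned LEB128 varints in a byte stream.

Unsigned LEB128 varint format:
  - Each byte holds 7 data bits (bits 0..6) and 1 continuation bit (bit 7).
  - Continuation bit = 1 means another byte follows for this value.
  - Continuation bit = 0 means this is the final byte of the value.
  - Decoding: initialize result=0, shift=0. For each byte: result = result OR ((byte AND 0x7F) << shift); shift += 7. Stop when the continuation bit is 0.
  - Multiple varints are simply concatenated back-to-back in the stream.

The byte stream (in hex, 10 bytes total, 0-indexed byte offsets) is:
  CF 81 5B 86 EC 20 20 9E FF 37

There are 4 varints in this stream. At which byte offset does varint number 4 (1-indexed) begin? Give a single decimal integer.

Answer: 7

Derivation:
  byte[0]=0xCF cont=1 payload=0x4F=79: acc |= 79<<0 -> acc=79 shift=7
  byte[1]=0x81 cont=1 payload=0x01=1: acc |= 1<<7 -> acc=207 shift=14
  byte[2]=0x5B cont=0 payload=0x5B=91: acc |= 91<<14 -> acc=1491151 shift=21 [end]
Varint 1: bytes[0:3] = CF 81 5B -> value 1491151 (3 byte(s))
  byte[3]=0x86 cont=1 payload=0x06=6: acc |= 6<<0 -> acc=6 shift=7
  byte[4]=0xEC cont=1 payload=0x6C=108: acc |= 108<<7 -> acc=13830 shift=14
  byte[5]=0x20 cont=0 payload=0x20=32: acc |= 32<<14 -> acc=538118 shift=21 [end]
Varint 2: bytes[3:6] = 86 EC 20 -> value 538118 (3 byte(s))
  byte[6]=0x20 cont=0 payload=0x20=32: acc |= 32<<0 -> acc=32 shift=7 [end]
Varint 3: bytes[6:7] = 20 -> value 32 (1 byte(s))
  byte[7]=0x9E cont=1 payload=0x1E=30: acc |= 30<<0 -> acc=30 shift=7
  byte[8]=0xFF cont=1 payload=0x7F=127: acc |= 127<<7 -> acc=16286 shift=14
  byte[9]=0x37 cont=0 payload=0x37=55: acc |= 55<<14 -> acc=917406 shift=21 [end]
Varint 4: bytes[7:10] = 9E FF 37 -> value 917406 (3 byte(s))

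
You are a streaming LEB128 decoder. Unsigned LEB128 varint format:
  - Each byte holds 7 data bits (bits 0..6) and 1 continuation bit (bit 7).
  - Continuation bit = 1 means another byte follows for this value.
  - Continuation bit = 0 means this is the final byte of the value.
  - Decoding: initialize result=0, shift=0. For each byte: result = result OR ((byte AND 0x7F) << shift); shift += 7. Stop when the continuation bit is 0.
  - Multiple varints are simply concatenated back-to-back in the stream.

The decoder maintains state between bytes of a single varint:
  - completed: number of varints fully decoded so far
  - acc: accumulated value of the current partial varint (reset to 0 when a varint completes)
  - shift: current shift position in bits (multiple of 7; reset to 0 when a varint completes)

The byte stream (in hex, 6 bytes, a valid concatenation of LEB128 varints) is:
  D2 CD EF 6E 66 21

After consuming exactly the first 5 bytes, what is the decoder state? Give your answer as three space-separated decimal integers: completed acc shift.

Answer: 2 0 0

Derivation:
byte[0]=0xD2 cont=1 payload=0x52: acc |= 82<<0 -> completed=0 acc=82 shift=7
byte[1]=0xCD cont=1 payload=0x4D: acc |= 77<<7 -> completed=0 acc=9938 shift=14
byte[2]=0xEF cont=1 payload=0x6F: acc |= 111<<14 -> completed=0 acc=1828562 shift=21
byte[3]=0x6E cont=0 payload=0x6E: varint #1 complete (value=232515282); reset -> completed=1 acc=0 shift=0
byte[4]=0x66 cont=0 payload=0x66: varint #2 complete (value=102); reset -> completed=2 acc=0 shift=0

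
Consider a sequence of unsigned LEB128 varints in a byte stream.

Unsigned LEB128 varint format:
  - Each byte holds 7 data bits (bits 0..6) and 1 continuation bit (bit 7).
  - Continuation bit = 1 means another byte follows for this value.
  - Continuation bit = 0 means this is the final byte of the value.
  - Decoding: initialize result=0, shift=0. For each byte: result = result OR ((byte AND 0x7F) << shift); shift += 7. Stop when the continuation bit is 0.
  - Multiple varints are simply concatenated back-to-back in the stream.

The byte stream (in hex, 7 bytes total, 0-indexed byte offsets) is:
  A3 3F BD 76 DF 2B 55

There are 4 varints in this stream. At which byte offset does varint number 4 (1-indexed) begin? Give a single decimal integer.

  byte[0]=0xA3 cont=1 payload=0x23=35: acc |= 35<<0 -> acc=35 shift=7
  byte[1]=0x3F cont=0 payload=0x3F=63: acc |= 63<<7 -> acc=8099 shift=14 [end]
Varint 1: bytes[0:2] = A3 3F -> value 8099 (2 byte(s))
  byte[2]=0xBD cont=1 payload=0x3D=61: acc |= 61<<0 -> acc=61 shift=7
  byte[3]=0x76 cont=0 payload=0x76=118: acc |= 118<<7 -> acc=15165 shift=14 [end]
Varint 2: bytes[2:4] = BD 76 -> value 15165 (2 byte(s))
  byte[4]=0xDF cont=1 payload=0x5F=95: acc |= 95<<0 -> acc=95 shift=7
  byte[5]=0x2B cont=0 payload=0x2B=43: acc |= 43<<7 -> acc=5599 shift=14 [end]
Varint 3: bytes[4:6] = DF 2B -> value 5599 (2 byte(s))
  byte[6]=0x55 cont=0 payload=0x55=85: acc |= 85<<0 -> acc=85 shift=7 [end]
Varint 4: bytes[6:7] = 55 -> value 85 (1 byte(s))

Answer: 6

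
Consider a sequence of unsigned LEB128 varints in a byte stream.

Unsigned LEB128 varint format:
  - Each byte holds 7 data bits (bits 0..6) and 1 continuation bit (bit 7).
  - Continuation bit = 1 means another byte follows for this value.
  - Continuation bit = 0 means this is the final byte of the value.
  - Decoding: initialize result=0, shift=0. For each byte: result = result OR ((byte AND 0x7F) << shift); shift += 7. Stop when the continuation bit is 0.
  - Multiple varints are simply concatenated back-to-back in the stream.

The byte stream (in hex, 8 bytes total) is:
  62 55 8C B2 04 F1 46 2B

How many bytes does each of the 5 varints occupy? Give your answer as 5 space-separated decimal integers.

Answer: 1 1 3 2 1

Derivation:
  byte[0]=0x62 cont=0 payload=0x62=98: acc |= 98<<0 -> acc=98 shift=7 [end]
Varint 1: bytes[0:1] = 62 -> value 98 (1 byte(s))
  byte[1]=0x55 cont=0 payload=0x55=85: acc |= 85<<0 -> acc=85 shift=7 [end]
Varint 2: bytes[1:2] = 55 -> value 85 (1 byte(s))
  byte[2]=0x8C cont=1 payload=0x0C=12: acc |= 12<<0 -> acc=12 shift=7
  byte[3]=0xB2 cont=1 payload=0x32=50: acc |= 50<<7 -> acc=6412 shift=14
  byte[4]=0x04 cont=0 payload=0x04=4: acc |= 4<<14 -> acc=71948 shift=21 [end]
Varint 3: bytes[2:5] = 8C B2 04 -> value 71948 (3 byte(s))
  byte[5]=0xF1 cont=1 payload=0x71=113: acc |= 113<<0 -> acc=113 shift=7
  byte[6]=0x46 cont=0 payload=0x46=70: acc |= 70<<7 -> acc=9073 shift=14 [end]
Varint 4: bytes[5:7] = F1 46 -> value 9073 (2 byte(s))
  byte[7]=0x2B cont=0 payload=0x2B=43: acc |= 43<<0 -> acc=43 shift=7 [end]
Varint 5: bytes[7:8] = 2B -> value 43 (1 byte(s))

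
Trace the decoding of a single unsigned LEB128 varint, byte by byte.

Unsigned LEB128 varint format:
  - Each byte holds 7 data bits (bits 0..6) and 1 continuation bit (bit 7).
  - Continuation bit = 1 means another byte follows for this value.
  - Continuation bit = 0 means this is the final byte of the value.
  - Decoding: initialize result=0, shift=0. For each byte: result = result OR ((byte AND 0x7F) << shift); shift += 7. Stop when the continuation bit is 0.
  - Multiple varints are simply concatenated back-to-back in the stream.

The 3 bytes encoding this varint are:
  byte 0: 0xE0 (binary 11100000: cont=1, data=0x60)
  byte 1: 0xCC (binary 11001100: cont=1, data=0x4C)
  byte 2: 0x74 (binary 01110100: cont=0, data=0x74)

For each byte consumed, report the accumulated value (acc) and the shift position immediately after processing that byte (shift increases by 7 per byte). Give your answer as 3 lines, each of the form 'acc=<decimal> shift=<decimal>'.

Answer: acc=96 shift=7
acc=9824 shift=14
acc=1910368 shift=21

Derivation:
byte 0=0xE0: payload=0x60=96, contrib = 96<<0 = 96; acc -> 96, shift -> 7
byte 1=0xCC: payload=0x4C=76, contrib = 76<<7 = 9728; acc -> 9824, shift -> 14
byte 2=0x74: payload=0x74=116, contrib = 116<<14 = 1900544; acc -> 1910368, shift -> 21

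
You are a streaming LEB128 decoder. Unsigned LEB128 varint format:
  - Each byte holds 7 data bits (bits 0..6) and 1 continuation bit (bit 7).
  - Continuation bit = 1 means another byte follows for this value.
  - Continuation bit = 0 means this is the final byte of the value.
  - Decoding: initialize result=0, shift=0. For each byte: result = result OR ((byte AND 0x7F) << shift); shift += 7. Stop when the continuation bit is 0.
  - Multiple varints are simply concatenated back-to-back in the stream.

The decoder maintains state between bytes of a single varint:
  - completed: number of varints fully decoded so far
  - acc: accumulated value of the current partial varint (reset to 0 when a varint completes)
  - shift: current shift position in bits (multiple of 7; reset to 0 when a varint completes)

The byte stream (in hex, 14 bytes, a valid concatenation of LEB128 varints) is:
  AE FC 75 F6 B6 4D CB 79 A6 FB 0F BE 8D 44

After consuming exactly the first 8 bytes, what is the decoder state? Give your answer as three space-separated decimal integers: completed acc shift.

byte[0]=0xAE cont=1 payload=0x2E: acc |= 46<<0 -> completed=0 acc=46 shift=7
byte[1]=0xFC cont=1 payload=0x7C: acc |= 124<<7 -> completed=0 acc=15918 shift=14
byte[2]=0x75 cont=0 payload=0x75: varint #1 complete (value=1932846); reset -> completed=1 acc=0 shift=0
byte[3]=0xF6 cont=1 payload=0x76: acc |= 118<<0 -> completed=1 acc=118 shift=7
byte[4]=0xB6 cont=1 payload=0x36: acc |= 54<<7 -> completed=1 acc=7030 shift=14
byte[5]=0x4D cont=0 payload=0x4D: varint #2 complete (value=1268598); reset -> completed=2 acc=0 shift=0
byte[6]=0xCB cont=1 payload=0x4B: acc |= 75<<0 -> completed=2 acc=75 shift=7
byte[7]=0x79 cont=0 payload=0x79: varint #3 complete (value=15563); reset -> completed=3 acc=0 shift=0

Answer: 3 0 0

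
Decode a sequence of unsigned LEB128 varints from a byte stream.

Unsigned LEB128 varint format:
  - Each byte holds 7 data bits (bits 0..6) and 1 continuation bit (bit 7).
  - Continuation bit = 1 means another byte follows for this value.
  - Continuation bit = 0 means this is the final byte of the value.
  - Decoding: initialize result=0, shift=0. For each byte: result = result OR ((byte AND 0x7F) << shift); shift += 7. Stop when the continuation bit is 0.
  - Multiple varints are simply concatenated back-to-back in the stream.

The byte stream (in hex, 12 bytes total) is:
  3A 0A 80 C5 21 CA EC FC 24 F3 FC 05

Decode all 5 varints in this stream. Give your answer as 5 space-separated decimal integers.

  byte[0]=0x3A cont=0 payload=0x3A=58: acc |= 58<<0 -> acc=58 shift=7 [end]
Varint 1: bytes[0:1] = 3A -> value 58 (1 byte(s))
  byte[1]=0x0A cont=0 payload=0x0A=10: acc |= 10<<0 -> acc=10 shift=7 [end]
Varint 2: bytes[1:2] = 0A -> value 10 (1 byte(s))
  byte[2]=0x80 cont=1 payload=0x00=0: acc |= 0<<0 -> acc=0 shift=7
  byte[3]=0xC5 cont=1 payload=0x45=69: acc |= 69<<7 -> acc=8832 shift=14
  byte[4]=0x21 cont=0 payload=0x21=33: acc |= 33<<14 -> acc=549504 shift=21 [end]
Varint 3: bytes[2:5] = 80 C5 21 -> value 549504 (3 byte(s))
  byte[5]=0xCA cont=1 payload=0x4A=74: acc |= 74<<0 -> acc=74 shift=7
  byte[6]=0xEC cont=1 payload=0x6C=108: acc |= 108<<7 -> acc=13898 shift=14
  byte[7]=0xFC cont=1 payload=0x7C=124: acc |= 124<<14 -> acc=2045514 shift=21
  byte[8]=0x24 cont=0 payload=0x24=36: acc |= 36<<21 -> acc=77542986 shift=28 [end]
Varint 4: bytes[5:9] = CA EC FC 24 -> value 77542986 (4 byte(s))
  byte[9]=0xF3 cont=1 payload=0x73=115: acc |= 115<<0 -> acc=115 shift=7
  byte[10]=0xFC cont=1 payload=0x7C=124: acc |= 124<<7 -> acc=15987 shift=14
  byte[11]=0x05 cont=0 payload=0x05=5: acc |= 5<<14 -> acc=97907 shift=21 [end]
Varint 5: bytes[9:12] = F3 FC 05 -> value 97907 (3 byte(s))

Answer: 58 10 549504 77542986 97907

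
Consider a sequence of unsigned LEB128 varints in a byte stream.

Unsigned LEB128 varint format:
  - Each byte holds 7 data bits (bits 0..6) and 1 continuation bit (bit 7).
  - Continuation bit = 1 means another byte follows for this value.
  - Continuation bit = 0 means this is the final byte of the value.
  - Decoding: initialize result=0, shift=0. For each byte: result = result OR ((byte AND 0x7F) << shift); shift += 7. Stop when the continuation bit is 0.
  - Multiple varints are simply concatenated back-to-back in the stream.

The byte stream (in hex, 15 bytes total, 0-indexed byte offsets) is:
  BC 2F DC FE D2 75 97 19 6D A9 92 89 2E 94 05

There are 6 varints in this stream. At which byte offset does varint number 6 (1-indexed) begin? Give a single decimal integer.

  byte[0]=0xBC cont=1 payload=0x3C=60: acc |= 60<<0 -> acc=60 shift=7
  byte[1]=0x2F cont=0 payload=0x2F=47: acc |= 47<<7 -> acc=6076 shift=14 [end]
Varint 1: bytes[0:2] = BC 2F -> value 6076 (2 byte(s))
  byte[2]=0xDC cont=1 payload=0x5C=92: acc |= 92<<0 -> acc=92 shift=7
  byte[3]=0xFE cont=1 payload=0x7E=126: acc |= 126<<7 -> acc=16220 shift=14
  byte[4]=0xD2 cont=1 payload=0x52=82: acc |= 82<<14 -> acc=1359708 shift=21
  byte[5]=0x75 cont=0 payload=0x75=117: acc |= 117<<21 -> acc=246726492 shift=28 [end]
Varint 2: bytes[2:6] = DC FE D2 75 -> value 246726492 (4 byte(s))
  byte[6]=0x97 cont=1 payload=0x17=23: acc |= 23<<0 -> acc=23 shift=7
  byte[7]=0x19 cont=0 payload=0x19=25: acc |= 25<<7 -> acc=3223 shift=14 [end]
Varint 3: bytes[6:8] = 97 19 -> value 3223 (2 byte(s))
  byte[8]=0x6D cont=0 payload=0x6D=109: acc |= 109<<0 -> acc=109 shift=7 [end]
Varint 4: bytes[8:9] = 6D -> value 109 (1 byte(s))
  byte[9]=0xA9 cont=1 payload=0x29=41: acc |= 41<<0 -> acc=41 shift=7
  byte[10]=0x92 cont=1 payload=0x12=18: acc |= 18<<7 -> acc=2345 shift=14
  byte[11]=0x89 cont=1 payload=0x09=9: acc |= 9<<14 -> acc=149801 shift=21
  byte[12]=0x2E cont=0 payload=0x2E=46: acc |= 46<<21 -> acc=96618793 shift=28 [end]
Varint 5: bytes[9:13] = A9 92 89 2E -> value 96618793 (4 byte(s))
  byte[13]=0x94 cont=1 payload=0x14=20: acc |= 20<<0 -> acc=20 shift=7
  byte[14]=0x05 cont=0 payload=0x05=5: acc |= 5<<7 -> acc=660 shift=14 [end]
Varint 6: bytes[13:15] = 94 05 -> value 660 (2 byte(s))

Answer: 13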